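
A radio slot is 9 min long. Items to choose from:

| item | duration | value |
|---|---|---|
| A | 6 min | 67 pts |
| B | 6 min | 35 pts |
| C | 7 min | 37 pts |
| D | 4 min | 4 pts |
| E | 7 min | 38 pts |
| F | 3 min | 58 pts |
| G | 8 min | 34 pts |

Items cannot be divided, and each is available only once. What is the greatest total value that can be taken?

125 pts

Check high-value combinations within 9 min:
- A+F: duration 6+3=9, value 67+58=125
- B+F: duration 6+3=9, value 35+58=93
- A: duration 6, value 67
- D+F: duration 4+3=7, value 4+58=62
- F: duration 3, value 58
Best: 125 pts.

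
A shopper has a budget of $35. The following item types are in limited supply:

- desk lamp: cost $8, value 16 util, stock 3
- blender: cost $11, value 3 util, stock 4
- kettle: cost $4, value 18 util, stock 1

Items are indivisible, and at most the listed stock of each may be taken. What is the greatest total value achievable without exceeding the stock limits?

66 util

Best selections within cost 35 and stock limits:
- 3×desk lamp + 1×kettle: cost 28, value 66
- 2×desk lamp + 1×blender + 1×kettle: cost 31, value 53
Best: 66 util.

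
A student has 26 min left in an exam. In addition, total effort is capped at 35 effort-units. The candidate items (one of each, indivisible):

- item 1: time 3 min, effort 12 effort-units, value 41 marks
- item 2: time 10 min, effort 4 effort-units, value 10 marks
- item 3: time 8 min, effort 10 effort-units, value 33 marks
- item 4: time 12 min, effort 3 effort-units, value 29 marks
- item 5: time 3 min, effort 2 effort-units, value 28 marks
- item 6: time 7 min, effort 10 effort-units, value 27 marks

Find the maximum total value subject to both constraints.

Feasible sets respecting both limits:
- item 1+item 3+item 4+item 5: time 26, effort 27, value 131
- item 1+item 3+item 5+item 6: time 21, effort 34, value 129
- item 1+item 4+item 5+item 6: time 25, effort 27, value 125
- item 1+item 2+item 3+item 5: time 24, effort 28, value 112
Best: 131 marks.

131 marks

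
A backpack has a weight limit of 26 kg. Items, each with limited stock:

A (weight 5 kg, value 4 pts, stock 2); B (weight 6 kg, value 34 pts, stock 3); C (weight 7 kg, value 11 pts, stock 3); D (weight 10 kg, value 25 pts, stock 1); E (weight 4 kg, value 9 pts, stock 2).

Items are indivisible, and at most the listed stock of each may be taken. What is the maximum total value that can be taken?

Top feasible selections:
- 3×B + 2×E: weight 26, value 120
- 3×B + 1×C: weight 25, value 113
- 3×B + 1×E: weight 22, value 111
- 1×A + 3×B: weight 23, value 106
Best: 120 pts.

120 pts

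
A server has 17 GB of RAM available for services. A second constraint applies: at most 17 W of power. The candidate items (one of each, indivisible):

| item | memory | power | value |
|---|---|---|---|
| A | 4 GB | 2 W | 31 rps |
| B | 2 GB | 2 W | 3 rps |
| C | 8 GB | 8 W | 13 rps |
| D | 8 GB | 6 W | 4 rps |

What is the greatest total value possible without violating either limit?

Feasible sets respecting both limits:
- A+B+C: memory 14, power 12, value 47
- A+C: memory 12, power 10, value 44
- A+B+D: memory 14, power 10, value 38
- A+D: memory 12, power 8, value 35
Best: 47 rps.

47 rps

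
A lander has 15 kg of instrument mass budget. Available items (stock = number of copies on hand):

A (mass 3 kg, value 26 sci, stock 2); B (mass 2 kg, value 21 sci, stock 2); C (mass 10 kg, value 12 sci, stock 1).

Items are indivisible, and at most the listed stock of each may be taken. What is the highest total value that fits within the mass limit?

Best selections within mass 15 and stock limits:
- 2×A + 2×B: mass 10, value 94
- 2×A + 1×B: mass 8, value 73
- 1×A + 2×B: mass 7, value 68
Best: 94 sci.

94 sci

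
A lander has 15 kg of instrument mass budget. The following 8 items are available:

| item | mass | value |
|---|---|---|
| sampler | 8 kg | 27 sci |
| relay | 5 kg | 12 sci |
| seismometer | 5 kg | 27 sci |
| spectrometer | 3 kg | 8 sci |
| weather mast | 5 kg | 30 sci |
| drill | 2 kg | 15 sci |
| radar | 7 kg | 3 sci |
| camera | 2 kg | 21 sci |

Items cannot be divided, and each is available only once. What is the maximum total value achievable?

Check high-value combinations within 15 kg:
- seismometer+weather mast+drill+camera: mass 5+5+2+2=14, value 27+30+15+21=93
- seismometer+spectrometer+weather mast+camera: mass 5+3+5+2=15, value 27+8+30+21=86
- seismometer+spectrometer+weather mast+drill: mass 5+3+5+2=15, value 27+8+30+15=80
- seismometer+weather mast+camera: mass 5+5+2=12, value 27+30+21=78
Best: 93 sci.

93 sci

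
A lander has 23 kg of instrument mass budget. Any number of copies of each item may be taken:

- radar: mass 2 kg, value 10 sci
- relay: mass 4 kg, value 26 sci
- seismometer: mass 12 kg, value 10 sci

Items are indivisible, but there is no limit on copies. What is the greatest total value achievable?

Best value-per-unit is relay at 26/4; filling with it alone gives 5×26 = 130.
Optimal mix: 1×radar + 5×relay → mass 22, value 140.

140 sci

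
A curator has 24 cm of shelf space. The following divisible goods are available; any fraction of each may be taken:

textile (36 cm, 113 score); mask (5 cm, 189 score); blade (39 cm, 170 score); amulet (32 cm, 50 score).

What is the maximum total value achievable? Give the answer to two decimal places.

271.82

Take in order of value per unit:
- mask (189/5 per unit): all 5 → value 189, running total 189.00
- blade (170/39 per unit): 19 of 39 → value 19×170/39 = 82.8205, running total 271.82
Total 271.82.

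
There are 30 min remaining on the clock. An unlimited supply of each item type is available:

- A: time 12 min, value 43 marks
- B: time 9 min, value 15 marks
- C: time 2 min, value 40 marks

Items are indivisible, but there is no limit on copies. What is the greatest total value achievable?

Best value-per-unit is C at 40/2, and filling with it alone uses time 15×2=30. No mix of the others beats 15×40 = 600.

600 marks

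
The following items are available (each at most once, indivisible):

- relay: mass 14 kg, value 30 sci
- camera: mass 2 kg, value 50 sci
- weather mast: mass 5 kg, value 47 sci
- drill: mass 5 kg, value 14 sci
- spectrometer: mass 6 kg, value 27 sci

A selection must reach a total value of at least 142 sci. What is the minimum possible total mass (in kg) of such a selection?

27

Subsets with value ≥ 142, sorted by total mass:
- relay+camera+weather mast+spectrometer: mass 27, value 154
- relay+camera+weather mast+drill+spectrometer: mass 32, value 168
Minimum mass: 27 kg.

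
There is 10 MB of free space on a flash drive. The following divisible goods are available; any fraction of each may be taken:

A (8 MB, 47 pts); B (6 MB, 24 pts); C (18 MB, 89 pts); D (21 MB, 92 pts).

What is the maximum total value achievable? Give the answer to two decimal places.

56.89

Take in order of value per unit:
- A (47/8 per unit): all 8 → value 47, running total 47.00
- C (89/18 per unit): 2 of 18 → value 2×89/18 = 9.8889, running total 56.89
Total 56.89.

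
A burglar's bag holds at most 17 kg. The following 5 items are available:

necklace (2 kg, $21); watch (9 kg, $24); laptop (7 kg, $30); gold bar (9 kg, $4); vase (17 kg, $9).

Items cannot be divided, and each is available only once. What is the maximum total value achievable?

Check high-value combinations within 17 kg:
- watch+laptop: weight 9+7=16, value 24+30=54
- necklace+laptop: weight 2+7=9, value 21+30=51
- necklace+watch: weight 2+9=11, value 21+24=45
Best: $54.

$54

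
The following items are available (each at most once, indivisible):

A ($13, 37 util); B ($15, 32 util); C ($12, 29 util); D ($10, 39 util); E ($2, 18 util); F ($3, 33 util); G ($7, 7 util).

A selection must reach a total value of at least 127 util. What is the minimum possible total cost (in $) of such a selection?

Subsets with value ≥ 127, sorted by total cost:
- A+D+E+F: cost 28, value 127
- A+D+E+F+G: cost 35, value 134
Minimum cost: 28 $.

28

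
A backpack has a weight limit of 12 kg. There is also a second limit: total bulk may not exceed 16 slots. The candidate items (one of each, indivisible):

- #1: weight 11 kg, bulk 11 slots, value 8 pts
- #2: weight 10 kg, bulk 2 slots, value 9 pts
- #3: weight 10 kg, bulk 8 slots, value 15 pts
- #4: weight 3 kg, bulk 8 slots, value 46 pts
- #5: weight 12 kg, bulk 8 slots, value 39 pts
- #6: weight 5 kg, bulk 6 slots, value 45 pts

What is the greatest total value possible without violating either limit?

91 pts

Feasible sets respecting both limits:
- #4+#6: weight 8, bulk 14, value 91
- #4: weight 3, bulk 8, value 46
- #6: weight 5, bulk 6, value 45
- #5: weight 12, bulk 8, value 39
Best: 91 pts.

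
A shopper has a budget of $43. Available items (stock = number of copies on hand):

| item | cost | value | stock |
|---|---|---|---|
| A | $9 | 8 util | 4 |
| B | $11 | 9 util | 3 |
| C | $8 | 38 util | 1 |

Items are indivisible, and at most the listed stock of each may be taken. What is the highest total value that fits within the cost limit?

Best selections within cost 43 and stock limits:
- 3×B + 1×C: cost 41, value 65
- 1×A + 2×B + 1×C: cost 39, value 64
Best: 65 util.

65 util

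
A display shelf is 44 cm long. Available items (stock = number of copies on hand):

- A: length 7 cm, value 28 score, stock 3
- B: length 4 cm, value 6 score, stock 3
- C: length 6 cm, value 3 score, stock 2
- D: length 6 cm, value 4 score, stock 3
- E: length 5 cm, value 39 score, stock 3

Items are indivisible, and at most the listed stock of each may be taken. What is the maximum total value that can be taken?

213 score

Best selections within length 44 and stock limits:
- 3×A + 2×B + 3×E: length 44, value 213
- 3×A + 1×B + 3×E: length 40, value 207
Best: 213 score.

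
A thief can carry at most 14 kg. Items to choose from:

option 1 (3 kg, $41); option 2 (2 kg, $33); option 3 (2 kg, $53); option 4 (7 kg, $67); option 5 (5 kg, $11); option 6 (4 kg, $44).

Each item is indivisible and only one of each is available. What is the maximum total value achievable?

Check high-value combinations within 14 kg:
- option 1+option 2+option 3+option 4: weight 3+2+2+7=14, value 41+33+53+67=194
- option 1+option 2+option 3+option 6: weight 3+2+2+4=11, value 41+33+53+44=171
- option 3+option 4+option 6: weight 2+7+4=13, value 53+67+44=164
Best: $194.

$194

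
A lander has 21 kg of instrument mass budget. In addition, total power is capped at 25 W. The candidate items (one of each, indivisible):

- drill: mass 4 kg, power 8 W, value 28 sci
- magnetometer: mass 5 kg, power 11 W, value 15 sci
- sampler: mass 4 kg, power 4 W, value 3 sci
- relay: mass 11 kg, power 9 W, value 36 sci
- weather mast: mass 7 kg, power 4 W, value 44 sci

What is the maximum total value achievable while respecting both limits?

87 sci

Feasible sets respecting both limits:
- drill+magnetometer+weather mast: mass 16, power 23, value 87
- relay+weather mast: mass 18, power 13, value 80
- drill+sampler+weather mast: mass 15, power 16, value 75
Best: 87 sci.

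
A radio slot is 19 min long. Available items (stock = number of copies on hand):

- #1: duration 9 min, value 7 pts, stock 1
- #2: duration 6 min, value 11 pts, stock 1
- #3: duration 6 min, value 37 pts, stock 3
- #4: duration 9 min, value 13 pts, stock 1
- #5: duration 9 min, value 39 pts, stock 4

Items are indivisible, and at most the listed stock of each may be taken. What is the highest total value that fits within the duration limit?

111 pts

Best selections within duration 19 and stock limits:
- 3×#3: duration 18, value 111
- 1×#2 + 2×#3: duration 18, value 85
- 2×#5: duration 18, value 78
Best: 111 pts.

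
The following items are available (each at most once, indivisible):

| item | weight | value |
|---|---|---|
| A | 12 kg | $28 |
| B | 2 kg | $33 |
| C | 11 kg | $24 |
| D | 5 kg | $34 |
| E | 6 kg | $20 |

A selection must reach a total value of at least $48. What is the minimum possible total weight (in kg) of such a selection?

Subsets with value ≥ 48, sorted by total weight:
- B+D: weight 7, value 67
- B+E: weight 8, value 53
Minimum weight: 7 kg.

7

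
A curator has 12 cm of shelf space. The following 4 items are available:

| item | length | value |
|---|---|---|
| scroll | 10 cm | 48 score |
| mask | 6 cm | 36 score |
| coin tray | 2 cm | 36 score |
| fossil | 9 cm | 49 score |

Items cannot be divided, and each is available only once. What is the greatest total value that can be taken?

This is a 0/1 knapsack; check combinations near the capacity.
- coin tray+fossil: length 2+9=11, value 36+49=85
- scroll+coin tray: length 10+2=12, value 48+36=84
- mask+coin tray: length 6+2=8, value 36+36=72
Best: 85 score.

85 score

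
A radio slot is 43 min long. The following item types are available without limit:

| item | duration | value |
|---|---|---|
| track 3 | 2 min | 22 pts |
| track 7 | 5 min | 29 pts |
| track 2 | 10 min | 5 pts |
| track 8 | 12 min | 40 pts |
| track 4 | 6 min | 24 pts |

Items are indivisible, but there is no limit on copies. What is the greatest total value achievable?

462 pts

Best value-per-unit is track 3 at 22/2, and filling with it alone uses duration 21×2=42. No mix of the others beats 21×22 = 462.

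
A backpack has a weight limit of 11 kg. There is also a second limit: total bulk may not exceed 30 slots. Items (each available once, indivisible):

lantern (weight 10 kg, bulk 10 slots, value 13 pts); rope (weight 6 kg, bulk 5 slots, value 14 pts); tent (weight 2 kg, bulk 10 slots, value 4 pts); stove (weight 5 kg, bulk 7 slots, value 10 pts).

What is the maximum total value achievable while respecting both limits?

24 pts

Feasible sets respecting both limits:
- rope+stove: weight 11, bulk 12, value 24
- rope+tent: weight 8, bulk 15, value 18
- rope: weight 6, bulk 5, value 14
Best: 24 pts.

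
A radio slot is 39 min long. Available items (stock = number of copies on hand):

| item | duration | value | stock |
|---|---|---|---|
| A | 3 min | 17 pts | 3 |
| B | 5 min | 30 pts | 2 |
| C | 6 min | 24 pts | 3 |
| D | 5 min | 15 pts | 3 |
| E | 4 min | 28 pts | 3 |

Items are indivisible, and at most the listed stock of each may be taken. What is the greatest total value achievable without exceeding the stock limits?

219 pts

Top feasible selections:
- 3×A + 2×B + 1×C + 3×E: duration 37, value 219
- 2×A + 2×B + 1×C + 1×D + 3×E: duration 39, value 217
- 3×A + 2×B + 2×C + 2×E: duration 39, value 215
Best: 219 pts.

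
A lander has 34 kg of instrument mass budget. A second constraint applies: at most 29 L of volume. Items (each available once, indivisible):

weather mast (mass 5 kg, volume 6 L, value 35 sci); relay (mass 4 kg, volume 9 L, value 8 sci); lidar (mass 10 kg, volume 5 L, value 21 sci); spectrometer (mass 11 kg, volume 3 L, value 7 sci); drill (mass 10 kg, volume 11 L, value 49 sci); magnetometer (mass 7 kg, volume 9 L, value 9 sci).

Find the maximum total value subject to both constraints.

105 sci

Feasible sets respecting both limits:
- weather mast+lidar+drill: mass 25, volume 22, value 105
- weather mast+spectrometer+drill+magnetometer: mass 33, volume 29, value 100
- weather mast+relay+spectrometer+drill: mass 30, volume 29, value 99
Best: 105 sci.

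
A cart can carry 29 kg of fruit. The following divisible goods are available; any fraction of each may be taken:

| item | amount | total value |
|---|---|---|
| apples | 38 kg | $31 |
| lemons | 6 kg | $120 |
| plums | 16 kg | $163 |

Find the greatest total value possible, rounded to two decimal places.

288.71

Take in order of value per unit:
- lemons (120/6 per unit): all 6 → value 120, running total 120.00
- plums (163/16 per unit): all 16 → value 163, running total 283.00
- apples (31/38 per unit): 7 of 38 → value 7×31/38 = 5.7105, running total 288.71
Total 288.71.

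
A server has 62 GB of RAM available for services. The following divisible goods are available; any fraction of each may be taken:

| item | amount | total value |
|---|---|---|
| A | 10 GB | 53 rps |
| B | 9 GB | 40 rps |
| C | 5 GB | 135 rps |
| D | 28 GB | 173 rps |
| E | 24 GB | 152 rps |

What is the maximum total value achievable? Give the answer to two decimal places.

486.50

Take in order of value per unit:
- C (135/5 per unit): all 5 → value 135, running total 135.00
- E (152/24 per unit): all 24 → value 152, running total 287.00
- D (173/28 per unit): all 28 → value 173, running total 460.00
- A (53/10 per unit): 5 of 10 → value 5×53/10 = 26.5000, running total 486.50
Total 486.50.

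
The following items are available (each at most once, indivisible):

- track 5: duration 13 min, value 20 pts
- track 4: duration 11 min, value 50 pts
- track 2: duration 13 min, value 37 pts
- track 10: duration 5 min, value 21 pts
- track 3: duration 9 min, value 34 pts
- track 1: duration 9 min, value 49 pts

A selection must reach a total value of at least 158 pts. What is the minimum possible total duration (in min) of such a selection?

42

Subsets with value ≥ 158, sorted by total duration:
- track 4+track 2+track 3+track 1: duration 42, value 170
- track 4+track 2+track 10+track 3+track 1: duration 47, value 191
- track 5+track 4+track 10+track 3+track 1: duration 47, value 174
Minimum duration: 42 min.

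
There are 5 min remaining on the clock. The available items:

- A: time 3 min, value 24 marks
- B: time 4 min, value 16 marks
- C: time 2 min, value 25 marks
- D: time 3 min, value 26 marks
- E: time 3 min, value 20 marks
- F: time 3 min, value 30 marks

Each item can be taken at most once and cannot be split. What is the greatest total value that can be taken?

Check high-value combinations within 5 min:
- C+F: time 2+3=5, value 25+30=55
- C+D: time 2+3=5, value 25+26=51
- A+C: time 3+2=5, value 24+25=49
- C+E: time 2+3=5, value 25+20=45
Best: 55 marks.

55 marks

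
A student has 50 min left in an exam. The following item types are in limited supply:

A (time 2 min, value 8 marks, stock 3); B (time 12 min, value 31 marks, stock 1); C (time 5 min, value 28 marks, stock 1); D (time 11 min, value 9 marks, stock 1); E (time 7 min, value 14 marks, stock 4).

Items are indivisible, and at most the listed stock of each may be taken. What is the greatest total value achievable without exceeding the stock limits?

131 marks

Best selections within time 50 and stock limits:
- 2×A + 1×B + 1×C + 4×E: time 49, value 131
- 3×A + 1×B + 1×C + 3×E: time 44, value 125
Best: 131 marks.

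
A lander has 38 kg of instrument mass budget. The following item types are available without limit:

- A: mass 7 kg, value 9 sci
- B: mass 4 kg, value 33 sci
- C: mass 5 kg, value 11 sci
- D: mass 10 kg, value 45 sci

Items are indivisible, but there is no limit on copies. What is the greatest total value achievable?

297 sci

Best value-per-unit is B at 33/4, and filling with it alone uses mass 9×4=36. No mix of the others beats 9×33 = 297.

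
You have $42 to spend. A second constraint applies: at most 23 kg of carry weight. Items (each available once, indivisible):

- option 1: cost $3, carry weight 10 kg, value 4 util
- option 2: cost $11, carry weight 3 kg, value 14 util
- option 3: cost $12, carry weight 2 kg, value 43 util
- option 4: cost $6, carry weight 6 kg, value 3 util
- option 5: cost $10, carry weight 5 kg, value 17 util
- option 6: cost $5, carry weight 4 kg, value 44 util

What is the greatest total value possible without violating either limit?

118 util

Feasible sets respecting both limits:
- option 2+option 3+option 5+option 6: cost 38, carry weight 14, value 118
- option 1+option 3+option 5+option 6: cost 30, carry weight 21, value 108
- option 3+option 4+option 5+option 6: cost 33, carry weight 17, value 107
- option 1+option 2+option 3+option 6: cost 31, carry weight 19, value 105
Best: 118 util.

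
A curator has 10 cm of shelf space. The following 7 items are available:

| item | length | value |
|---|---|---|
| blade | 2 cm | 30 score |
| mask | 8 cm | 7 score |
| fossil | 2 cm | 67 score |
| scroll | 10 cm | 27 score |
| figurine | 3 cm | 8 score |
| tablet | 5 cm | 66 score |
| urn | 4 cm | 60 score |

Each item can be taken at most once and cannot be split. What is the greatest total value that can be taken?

Check high-value combinations within 10 cm:
- blade+fossil+tablet: length 2+2+5=9, value 30+67+66=163
- blade+fossil+urn: length 2+2+4=8, value 30+67+60=157
- fossil+figurine+tablet: length 2+3+5=10, value 67+8+66=141
- fossil+figurine+urn: length 2+3+4=9, value 67+8+60=135
Best: 163 score.

163 score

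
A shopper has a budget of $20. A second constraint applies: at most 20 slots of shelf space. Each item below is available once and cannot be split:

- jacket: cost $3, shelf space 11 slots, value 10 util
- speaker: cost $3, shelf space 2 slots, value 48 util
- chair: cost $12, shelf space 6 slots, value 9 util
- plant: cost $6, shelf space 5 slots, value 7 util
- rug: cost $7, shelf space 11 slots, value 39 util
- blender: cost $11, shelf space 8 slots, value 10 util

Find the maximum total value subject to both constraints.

Feasible sets respecting both limits:
- speaker+plant+rug: cost 16, shelf space 18, value 94
- speaker+rug: cost 10, shelf space 13, value 87
- jacket+speaker+chair: cost 18, shelf space 19, value 67
Best: 94 util.

94 util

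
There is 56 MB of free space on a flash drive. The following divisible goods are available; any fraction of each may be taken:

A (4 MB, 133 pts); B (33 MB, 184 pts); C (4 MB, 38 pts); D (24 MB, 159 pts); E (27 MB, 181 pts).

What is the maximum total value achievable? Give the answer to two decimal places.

491.13

Take in order of value per unit:
- A (133/4 per unit): all 4 → value 133, running total 133.00
- C (38/4 per unit): all 4 → value 38, running total 171.00
- E (181/27 per unit): all 27 → value 181, running total 352.00
- D (159/24 per unit): 21 of 24 → value 21×159/24 = 139.1250, running total 491.13
Total 491.13.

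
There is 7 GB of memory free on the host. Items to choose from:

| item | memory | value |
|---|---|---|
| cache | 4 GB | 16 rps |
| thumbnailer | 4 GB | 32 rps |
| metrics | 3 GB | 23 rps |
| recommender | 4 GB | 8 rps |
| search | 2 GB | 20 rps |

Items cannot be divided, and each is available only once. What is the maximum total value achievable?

55 rps

Check high-value combinations within 7 GB:
- thumbnailer+metrics: memory 4+3=7, value 32+23=55
- thumbnailer+search: memory 4+2=6, value 32+20=52
- metrics+search: memory 3+2=5, value 23+20=43
Best: 55 rps.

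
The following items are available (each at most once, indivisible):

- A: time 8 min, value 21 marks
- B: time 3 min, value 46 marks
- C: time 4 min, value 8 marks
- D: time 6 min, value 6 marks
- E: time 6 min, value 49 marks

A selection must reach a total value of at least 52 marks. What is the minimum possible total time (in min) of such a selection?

7

Subsets with value ≥ 52, sorted by total time:
- B+C: time 7, value 54
- B+E: time 9, value 95
Minimum time: 7 min.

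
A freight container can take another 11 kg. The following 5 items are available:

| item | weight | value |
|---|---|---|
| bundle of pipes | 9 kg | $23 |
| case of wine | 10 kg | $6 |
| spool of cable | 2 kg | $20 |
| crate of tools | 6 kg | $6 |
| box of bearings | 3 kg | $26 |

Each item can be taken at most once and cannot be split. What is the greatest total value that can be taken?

Check high-value combinations within 11 kg:
- spool of cable+crate of tools+box of bearings: weight 2+6+3=11, value 20+6+26=52
- spool of cable+box of bearings: weight 2+3=5, value 20+26=46
- bundle of pipes+spool of cable: weight 9+2=11, value 23+20=43
Best: $52.

$52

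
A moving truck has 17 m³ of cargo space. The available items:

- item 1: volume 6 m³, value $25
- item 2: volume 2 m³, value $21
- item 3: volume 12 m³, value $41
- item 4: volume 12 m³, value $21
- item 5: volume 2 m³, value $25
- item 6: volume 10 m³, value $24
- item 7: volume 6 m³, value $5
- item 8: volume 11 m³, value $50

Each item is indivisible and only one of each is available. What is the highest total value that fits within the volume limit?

$96

This is a 0/1 knapsack; check combinations near the capacity.
- item 2+item 5+item 8: volume 2+2+11=15, value 21+25+50=96
- item 2+item 3+item 5: volume 2+12+2=16, value 21+41+25=87
- item 1+item 2+item 5+item 7: volume 6+2+2+6=16, value 25+21+25+5=76
- item 5+item 8: volume 2+11=13, value 25+50=75
- item 1+item 8: volume 6+11=17, value 25+50=75
Best: $96.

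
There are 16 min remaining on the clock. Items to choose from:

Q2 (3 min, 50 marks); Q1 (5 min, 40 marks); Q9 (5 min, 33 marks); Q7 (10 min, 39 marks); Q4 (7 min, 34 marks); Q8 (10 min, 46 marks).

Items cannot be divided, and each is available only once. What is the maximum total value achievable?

124 marks

Check high-value combinations within 16 min:
- Q2+Q1+Q4: time 3+5+7=15, value 50+40+34=124
- Q2+Q1+Q9: time 3+5+5=13, value 50+40+33=123
- Q2+Q9+Q4: time 3+5+7=15, value 50+33+34=117
- Q2+Q8: time 3+10=13, value 50+46=96
Best: 124 marks.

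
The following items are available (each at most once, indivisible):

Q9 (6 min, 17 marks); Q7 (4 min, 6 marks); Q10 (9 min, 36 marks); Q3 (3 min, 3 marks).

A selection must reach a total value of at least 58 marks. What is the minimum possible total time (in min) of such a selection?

19

Subsets with value ≥ 58, sorted by total time:
- Q9+Q7+Q10: time 19, value 59
- Q9+Q7+Q10+Q3: time 22, value 62
Minimum time: 19 min.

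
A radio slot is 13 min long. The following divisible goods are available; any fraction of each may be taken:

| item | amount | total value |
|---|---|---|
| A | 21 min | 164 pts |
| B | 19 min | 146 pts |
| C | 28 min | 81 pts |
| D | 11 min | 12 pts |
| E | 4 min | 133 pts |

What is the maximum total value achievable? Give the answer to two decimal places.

203.29

Take in order of value per unit:
- E (133/4 per unit): all 4 → value 133, running total 133.00
- A (164/21 per unit): 9 of 21 → value 9×164/21 = 70.2857, running total 203.29
Total 203.29.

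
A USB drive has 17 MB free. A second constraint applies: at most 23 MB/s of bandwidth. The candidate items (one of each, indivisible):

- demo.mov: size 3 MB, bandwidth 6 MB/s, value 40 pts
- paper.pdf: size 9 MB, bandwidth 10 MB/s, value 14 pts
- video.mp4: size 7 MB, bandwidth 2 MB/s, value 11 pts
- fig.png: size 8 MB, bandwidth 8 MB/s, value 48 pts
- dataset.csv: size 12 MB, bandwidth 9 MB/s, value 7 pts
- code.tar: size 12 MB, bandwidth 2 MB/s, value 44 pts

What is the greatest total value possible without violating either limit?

88 pts

Feasible sets respecting both limits:
- demo.mov+fig.png: size 11, bandwidth 14, value 88
- demo.mov+code.tar: size 15, bandwidth 8, value 84
- paper.pdf+fig.png: size 17, bandwidth 18, value 62
- video.mp4+fig.png: size 15, bandwidth 10, value 59
Best: 88 pts.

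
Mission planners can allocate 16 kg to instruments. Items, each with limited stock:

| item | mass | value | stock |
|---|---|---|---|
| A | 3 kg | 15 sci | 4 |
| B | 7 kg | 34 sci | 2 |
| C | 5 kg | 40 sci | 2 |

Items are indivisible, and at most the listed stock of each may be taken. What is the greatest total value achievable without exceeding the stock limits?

110 sci

Best selections within mass 16 and stock limits:
- 2×A + 2×C: mass 16, value 110
- 1×A + 2×C: mass 13, value 95
Best: 110 sci.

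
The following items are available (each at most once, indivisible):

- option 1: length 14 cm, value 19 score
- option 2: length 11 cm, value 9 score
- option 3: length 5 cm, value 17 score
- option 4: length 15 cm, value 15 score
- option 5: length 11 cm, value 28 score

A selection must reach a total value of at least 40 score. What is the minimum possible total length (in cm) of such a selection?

16

Subsets with value ≥ 40, sorted by total length:
- option 3+option 5: length 16, value 45
- option 1+option 5: length 25, value 47
Minimum length: 16 cm.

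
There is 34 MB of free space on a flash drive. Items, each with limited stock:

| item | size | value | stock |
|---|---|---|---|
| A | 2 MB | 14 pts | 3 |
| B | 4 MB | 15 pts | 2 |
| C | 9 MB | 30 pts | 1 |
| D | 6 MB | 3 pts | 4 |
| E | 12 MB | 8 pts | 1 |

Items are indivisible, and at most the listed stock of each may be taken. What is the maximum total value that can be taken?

Best selections within size 34 and stock limits:
- 3×A + 2×B + 1×C + 1×D: size 29, value 105
- 3×A + 2×B + 1×C: size 23, value 102
Best: 105 pts.

105 pts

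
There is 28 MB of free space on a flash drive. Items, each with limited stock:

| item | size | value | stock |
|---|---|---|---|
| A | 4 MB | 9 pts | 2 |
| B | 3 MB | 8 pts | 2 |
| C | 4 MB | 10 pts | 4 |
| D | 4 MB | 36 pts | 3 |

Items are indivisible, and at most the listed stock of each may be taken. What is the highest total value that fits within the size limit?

148 pts

Top feasible selections:
- 4×C + 3×D: size 28, value 148
- 1×A + 3×C + 3×D: size 28, value 147
- 1×B + 3×C + 3×D: size 27, value 146
Best: 148 pts.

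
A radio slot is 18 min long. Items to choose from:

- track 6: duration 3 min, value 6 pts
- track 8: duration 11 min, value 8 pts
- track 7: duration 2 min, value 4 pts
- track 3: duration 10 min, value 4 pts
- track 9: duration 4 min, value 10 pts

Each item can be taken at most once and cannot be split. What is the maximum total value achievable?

24 pts

Check high-value combinations within 18 min:
- track 6+track 8+track 9: duration 3+11+4=18, value 6+8+10=24
- track 8+track 7+track 9: duration 11+2+4=17, value 8+4+10=22
- track 6+track 7+track 9: duration 3+2+4=9, value 6+4+10=20
- track 6+track 3+track 9: duration 3+10+4=17, value 6+4+10=20
Best: 24 pts.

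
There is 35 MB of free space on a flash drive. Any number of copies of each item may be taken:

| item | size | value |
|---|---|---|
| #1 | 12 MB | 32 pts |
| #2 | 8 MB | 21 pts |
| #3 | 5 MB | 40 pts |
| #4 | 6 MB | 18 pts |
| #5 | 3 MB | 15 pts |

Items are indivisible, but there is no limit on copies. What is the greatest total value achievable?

280 pts

Best value-per-unit is #3 at 40/5, and filling with it alone uses size 7×5=35. No mix of the others beats 7×40 = 280.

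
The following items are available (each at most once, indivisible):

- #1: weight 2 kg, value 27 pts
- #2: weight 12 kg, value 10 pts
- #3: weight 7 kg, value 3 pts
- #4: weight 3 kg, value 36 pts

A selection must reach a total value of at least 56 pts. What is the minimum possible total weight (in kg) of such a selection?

5

Subsets with value ≥ 56, sorted by total weight:
- #1+#4: weight 5, value 63
- #1+#3+#4: weight 12, value 66
- #1+#2+#4: weight 17, value 73
- #1+#2+#3+#4: weight 24, value 76
Minimum weight: 5 kg.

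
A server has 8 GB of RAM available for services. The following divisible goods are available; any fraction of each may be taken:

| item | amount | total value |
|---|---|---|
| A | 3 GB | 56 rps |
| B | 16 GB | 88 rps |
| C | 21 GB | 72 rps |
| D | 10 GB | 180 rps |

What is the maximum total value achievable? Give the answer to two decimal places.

Take in order of value per unit:
- A (56/3 per unit): all 3 → value 56, running total 56.00
- D (180/10 per unit): 5 of 10 → value 5×180/10 = 90.0000, running total 146.00
Total 146.00.

146.00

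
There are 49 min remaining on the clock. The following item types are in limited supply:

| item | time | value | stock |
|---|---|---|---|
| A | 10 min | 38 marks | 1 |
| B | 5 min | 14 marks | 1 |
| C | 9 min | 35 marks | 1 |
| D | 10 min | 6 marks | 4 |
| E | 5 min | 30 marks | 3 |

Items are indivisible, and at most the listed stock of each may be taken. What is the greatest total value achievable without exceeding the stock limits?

Top feasible selections:
- 1×A + 1×B + 1×C + 1×D + 3×E: time 49, value 183
- 1×A + 1×B + 1×C + 3×E: time 39, value 177
- 1×A + 1×C + 1×D + 3×E: time 44, value 169
- 1×A + 1×C + 3×E: time 34, value 163
Best: 183 marks.

183 marks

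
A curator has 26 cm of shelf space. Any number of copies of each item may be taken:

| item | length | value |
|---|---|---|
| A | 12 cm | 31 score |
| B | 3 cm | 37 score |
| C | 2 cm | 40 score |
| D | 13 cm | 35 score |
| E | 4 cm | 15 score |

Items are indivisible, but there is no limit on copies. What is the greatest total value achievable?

520 score

Best value-per-unit is C at 40/2, and filling with it alone uses length 13×2=26. No mix of the others beats 13×40 = 520.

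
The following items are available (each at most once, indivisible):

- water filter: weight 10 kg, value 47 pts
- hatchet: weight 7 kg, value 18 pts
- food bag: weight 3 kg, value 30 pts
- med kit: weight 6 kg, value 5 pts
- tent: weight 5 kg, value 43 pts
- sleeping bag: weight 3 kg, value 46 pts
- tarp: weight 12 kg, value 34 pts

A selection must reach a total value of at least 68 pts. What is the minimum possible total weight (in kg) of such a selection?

6

Subsets with value ≥ 68, sorted by total weight:
- food bag+sleeping bag: weight 6, value 76
- tent+sleeping bag: weight 8, value 89
Minimum weight: 6 kg.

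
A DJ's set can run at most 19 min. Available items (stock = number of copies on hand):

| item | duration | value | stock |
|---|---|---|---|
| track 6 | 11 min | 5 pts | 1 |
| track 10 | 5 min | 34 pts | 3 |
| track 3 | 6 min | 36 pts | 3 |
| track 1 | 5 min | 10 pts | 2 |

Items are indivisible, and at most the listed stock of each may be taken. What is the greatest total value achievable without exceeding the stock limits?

Best selections within duration 19 and stock limits:
- 3×track 3: duration 18, value 108
- 1×track 10 + 2×track 3: duration 17, value 106
- 2×track 10 + 1×track 3: duration 16, value 104
- 3×track 10: duration 15, value 102
Best: 108 pts.

108 pts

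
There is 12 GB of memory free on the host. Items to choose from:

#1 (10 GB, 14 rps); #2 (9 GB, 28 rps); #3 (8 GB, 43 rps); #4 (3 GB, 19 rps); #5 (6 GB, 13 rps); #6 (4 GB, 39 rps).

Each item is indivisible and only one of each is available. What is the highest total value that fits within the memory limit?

Check high-value combinations within 12 GB:
- #3+#6: memory 8+4=12, value 43+39=82
- #3+#4: memory 8+3=11, value 43+19=62
- #4+#6: memory 3+4=7, value 19+39=58
Best: 82 rps.

82 rps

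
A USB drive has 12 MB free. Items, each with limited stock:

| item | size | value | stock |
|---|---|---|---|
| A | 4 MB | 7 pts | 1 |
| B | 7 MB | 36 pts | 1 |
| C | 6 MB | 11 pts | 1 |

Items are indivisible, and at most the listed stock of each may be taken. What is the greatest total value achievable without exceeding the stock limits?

43 pts

Top feasible selections:
- 1×A + 1×B: size 11, value 43
- 1×B: size 7, value 36
Best: 43 pts.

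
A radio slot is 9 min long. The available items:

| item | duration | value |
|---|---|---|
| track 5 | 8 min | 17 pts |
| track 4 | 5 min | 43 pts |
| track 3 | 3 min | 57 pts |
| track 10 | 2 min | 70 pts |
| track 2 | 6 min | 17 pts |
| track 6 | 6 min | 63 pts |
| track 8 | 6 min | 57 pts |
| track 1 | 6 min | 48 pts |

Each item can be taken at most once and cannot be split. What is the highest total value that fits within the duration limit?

133 pts

This is a 0/1 knapsack; check combinations near the capacity.
- track 10+track 6: duration 2+6=8, value 70+63=133
- track 3+track 10: duration 3+2=5, value 57+70=127
- track 10+track 8: duration 2+6=8, value 70+57=127
Best: 133 pts.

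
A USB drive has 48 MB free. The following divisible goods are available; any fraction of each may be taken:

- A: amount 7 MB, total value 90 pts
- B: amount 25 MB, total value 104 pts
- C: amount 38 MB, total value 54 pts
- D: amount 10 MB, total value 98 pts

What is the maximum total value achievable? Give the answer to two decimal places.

300.53

Take in order of value per unit:
- A (90/7 per unit): all 7 → value 90, running total 90.00
- D (98/10 per unit): all 10 → value 98, running total 188.00
- B (104/25 per unit): all 25 → value 104, running total 292.00
- C (54/38 per unit): 6 of 38 → value 6×54/38 = 8.5263, running total 300.53
Total 300.53.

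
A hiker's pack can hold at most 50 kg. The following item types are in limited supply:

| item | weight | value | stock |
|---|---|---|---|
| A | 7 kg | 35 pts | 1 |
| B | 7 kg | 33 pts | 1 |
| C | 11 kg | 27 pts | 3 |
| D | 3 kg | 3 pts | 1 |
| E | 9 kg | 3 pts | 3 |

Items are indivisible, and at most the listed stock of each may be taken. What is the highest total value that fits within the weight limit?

152 pts

Top feasible selections:
- 1×A + 1×B + 3×C + 1×D: weight 50, value 152
- 1×A + 1×B + 3×C: weight 47, value 149
- 1×A + 1×B + 2×C + 1×D + 1×E: weight 48, value 128
Best: 152 pts.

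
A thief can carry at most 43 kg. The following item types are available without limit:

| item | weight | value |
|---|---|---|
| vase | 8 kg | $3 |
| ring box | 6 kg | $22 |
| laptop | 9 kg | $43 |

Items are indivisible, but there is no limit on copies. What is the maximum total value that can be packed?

Best value-per-unit is laptop at 43/9; filling with it alone gives 4×43 = 172.
Optimal mix: 1×ring box + 4×laptop → weight 42, value 194.

$194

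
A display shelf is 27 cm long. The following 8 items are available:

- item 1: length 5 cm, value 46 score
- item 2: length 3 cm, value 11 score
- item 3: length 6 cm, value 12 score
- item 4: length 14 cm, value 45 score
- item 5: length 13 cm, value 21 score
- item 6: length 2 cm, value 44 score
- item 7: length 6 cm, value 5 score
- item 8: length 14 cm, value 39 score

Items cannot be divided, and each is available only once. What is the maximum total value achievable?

Check high-value combinations within 27 cm:
- item 1+item 3+item 4+item 6: length 5+6+14+2=27, value 46+12+45+44=147
- item 1+item 2+item 4+item 6: length 5+3+14+2=24, value 46+11+45+44=146
- item 1+item 3+item 6+item 8: length 5+6+2+14=27, value 46+12+44+39=141
Best: 147 score.

147 score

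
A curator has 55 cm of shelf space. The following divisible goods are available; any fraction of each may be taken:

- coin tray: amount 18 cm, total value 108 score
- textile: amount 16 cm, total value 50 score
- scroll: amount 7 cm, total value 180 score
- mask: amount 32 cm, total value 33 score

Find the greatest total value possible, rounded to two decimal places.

352.44

Take in order of value per unit:
- scroll (180/7 per unit): all 7 → value 180, running total 180.00
- coin tray (108/18 per unit): all 18 → value 108, running total 288.00
- textile (50/16 per unit): all 16 → value 50, running total 338.00
- mask (33/32 per unit): 14 of 32 → value 14×33/32 = 14.4375, running total 352.44
Total 352.44.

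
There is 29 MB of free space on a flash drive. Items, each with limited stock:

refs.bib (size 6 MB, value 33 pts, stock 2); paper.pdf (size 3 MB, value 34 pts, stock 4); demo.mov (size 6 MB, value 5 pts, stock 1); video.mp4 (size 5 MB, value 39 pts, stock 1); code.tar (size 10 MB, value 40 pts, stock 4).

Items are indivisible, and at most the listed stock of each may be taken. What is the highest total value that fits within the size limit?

241 pts

Top feasible selections:
- 2×refs.bib + 4×paper.pdf + 1×video.mp4: size 29, value 241
- 4×paper.pdf + 1×video.mp4 + 1×code.tar: size 27, value 215
- 1×refs.bib + 4×paper.pdf + 1×demo.mov + 1×video.mp4: size 29, value 213
Best: 241 pts.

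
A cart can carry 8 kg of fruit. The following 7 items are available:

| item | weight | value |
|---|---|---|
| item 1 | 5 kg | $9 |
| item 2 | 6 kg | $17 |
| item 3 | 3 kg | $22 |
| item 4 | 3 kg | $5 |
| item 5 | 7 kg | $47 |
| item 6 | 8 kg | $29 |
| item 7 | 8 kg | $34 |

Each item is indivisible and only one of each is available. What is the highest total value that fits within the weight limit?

This is a 0/1 knapsack; check combinations near the capacity.
- item 5: weight 7, value 47
- item 7: weight 8, value 34
- item 1+item 3: weight 5+3=8, value 9+22=31
- item 6: weight 8, value 29
Best: $47.

$47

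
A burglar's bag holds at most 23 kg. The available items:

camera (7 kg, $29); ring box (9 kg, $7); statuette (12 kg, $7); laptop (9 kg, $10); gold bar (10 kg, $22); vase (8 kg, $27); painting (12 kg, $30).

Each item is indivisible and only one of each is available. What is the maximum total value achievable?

Check high-value combinations within 23 kg:
- camera+painting: weight 7+12=19, value 29+30=59
- vase+painting: weight 8+12=20, value 27+30=57
- camera+vase: weight 7+8=15, value 29+27=56
- gold bar+painting: weight 10+12=22, value 22+30=52
Best: $59.

$59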